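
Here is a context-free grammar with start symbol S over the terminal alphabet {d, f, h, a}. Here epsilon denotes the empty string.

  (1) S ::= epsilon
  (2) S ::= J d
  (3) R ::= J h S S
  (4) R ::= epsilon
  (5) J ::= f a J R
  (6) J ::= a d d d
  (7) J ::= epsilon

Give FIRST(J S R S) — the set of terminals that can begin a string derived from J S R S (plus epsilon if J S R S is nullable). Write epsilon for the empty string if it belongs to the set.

{epsilon, a, d, f, h}

FIRST(J) = {epsilon, a, f}
FIRST(S) = {epsilon, a, d, f}  (via J d)
FIRST(R) = {epsilon, a, f, h}  (via J h S S)
FIRST(J S R S): take FIRST of each symbol in turn, carrying on past any symbol whose FIRST contains epsilon; result {epsilon, a, d, f, h}.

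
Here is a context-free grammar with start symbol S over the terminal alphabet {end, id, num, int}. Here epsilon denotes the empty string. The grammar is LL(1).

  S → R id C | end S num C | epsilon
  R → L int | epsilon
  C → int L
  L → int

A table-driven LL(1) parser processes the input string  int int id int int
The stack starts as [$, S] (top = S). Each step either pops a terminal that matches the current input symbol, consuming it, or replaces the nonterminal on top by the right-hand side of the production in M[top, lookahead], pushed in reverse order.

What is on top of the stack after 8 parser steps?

step 1: stack=$ S  input=int int id int int $  — expand S → R id C
step 2: stack=$ C id R  input=int int id int int $  — expand R → L int
step 3: stack=$ C id int L  input=int int id int int $  — expand L → int
step 4: stack=$ C id int int  input=int int id int int $  — match int
step 5: stack=$ C id int  input=int id int int $  — match int
step 6: stack=$ C id  input=id int int $  — match id
step 7: stack=$ C  input=int int $  — expand C → int L
step 8: stack=$ L int  input=int int $  — match int
Stack after step 8: $ L (top = L).

L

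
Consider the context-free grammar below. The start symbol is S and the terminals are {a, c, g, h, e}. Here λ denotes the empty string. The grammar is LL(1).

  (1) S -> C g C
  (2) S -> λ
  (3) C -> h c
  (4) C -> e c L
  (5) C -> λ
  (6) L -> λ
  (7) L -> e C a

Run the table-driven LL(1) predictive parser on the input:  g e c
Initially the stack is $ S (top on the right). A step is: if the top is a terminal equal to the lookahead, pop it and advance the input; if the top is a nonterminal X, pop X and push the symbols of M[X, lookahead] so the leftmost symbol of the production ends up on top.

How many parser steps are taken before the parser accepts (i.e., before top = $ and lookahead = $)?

     Stack    Input    Action
  1  $ S      g e c $  expand S -> C g C
  2  $ C g C  g e c $  expand C -> λ
  3  $ C g    g e c $  match g
  4  $ C      e c $    expand C -> e c L
  5  $ L c e  e c $    match e
  6  $ L c    c $      match c
  7  $ L      $        expand L -> λ
Accept reached after 7 steps.

7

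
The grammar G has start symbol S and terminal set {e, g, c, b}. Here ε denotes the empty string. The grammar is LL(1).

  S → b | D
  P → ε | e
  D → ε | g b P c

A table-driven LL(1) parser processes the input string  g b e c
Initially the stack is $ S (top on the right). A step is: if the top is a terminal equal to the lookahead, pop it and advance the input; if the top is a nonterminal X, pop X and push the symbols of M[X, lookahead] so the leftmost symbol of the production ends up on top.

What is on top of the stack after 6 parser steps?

     Stack      Input      Action
  1  $ S        g b e c $  expand S → D
  2  $ D        g b e c $  expand D → g b P c
  3  $ c P b g  g b e c $  match g
  4  $ c P b    b e c $    match b
  5  $ c P      e c $      expand P → e
  6  $ c e      e c $      match e
Stack after step 6: $ c (top = c).

c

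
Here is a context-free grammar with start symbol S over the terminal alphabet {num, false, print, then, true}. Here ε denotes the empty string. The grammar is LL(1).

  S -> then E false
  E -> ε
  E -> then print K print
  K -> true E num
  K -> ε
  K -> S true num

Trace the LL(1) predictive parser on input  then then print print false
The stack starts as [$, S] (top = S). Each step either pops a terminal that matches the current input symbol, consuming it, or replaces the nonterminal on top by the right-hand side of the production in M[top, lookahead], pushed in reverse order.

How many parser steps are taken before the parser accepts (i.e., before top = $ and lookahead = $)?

8

     Stack                       Input                          Action
  1  $ S                         then then print print false $  expand S -> then E false
  2  $ false E then              then then print print false $  match then
  3  $ false E                   then print print false $       expand E -> then print K print
  4  $ false print K print then  then print print false $       match then
  5  $ false print K print       print print false $            match print
  6  $ false print K             print false $                  expand K -> ε
  7  $ false print               print false $                  match print
  8  $ false                     false $                        match false
Accept reached after 8 steps.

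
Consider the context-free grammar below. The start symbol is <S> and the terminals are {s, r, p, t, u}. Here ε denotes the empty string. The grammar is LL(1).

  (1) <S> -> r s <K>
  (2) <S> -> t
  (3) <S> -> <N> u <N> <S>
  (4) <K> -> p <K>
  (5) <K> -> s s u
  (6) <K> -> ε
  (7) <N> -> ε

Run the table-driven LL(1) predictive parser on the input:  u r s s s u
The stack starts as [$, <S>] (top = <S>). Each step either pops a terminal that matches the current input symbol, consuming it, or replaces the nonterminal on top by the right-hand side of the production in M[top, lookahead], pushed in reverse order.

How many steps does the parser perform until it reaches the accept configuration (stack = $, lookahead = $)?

step 1: stack=$ <S>  input=u r s s s u $  — expand <S> -> <N> u <N> <S>
step 2: stack=$ <S> <N> u <N>  input=u r s s s u $  — expand <N> -> ε
step 3: stack=$ <S> <N> u  input=u r s s s u $  — match u
step 4: stack=$ <S> <N>  input=r s s s u $  — expand <N> -> ε
step 5: stack=$ <S>  input=r s s s u $  — expand <S> -> r s <K>
step 6: stack=$ <K> s r  input=r s s s u $  — match r
step 7: stack=$ <K> s  input=s s s u $  — match s
step 8: stack=$ <K>  input=s s u $  — expand <K> -> s s u
step 9: stack=$ u s s  input=s s u $  — match s
step 10: stack=$ u s  input=s u $  — match s
step 11: stack=$ u  input=u $  — match u
Accept reached after 11 steps.

11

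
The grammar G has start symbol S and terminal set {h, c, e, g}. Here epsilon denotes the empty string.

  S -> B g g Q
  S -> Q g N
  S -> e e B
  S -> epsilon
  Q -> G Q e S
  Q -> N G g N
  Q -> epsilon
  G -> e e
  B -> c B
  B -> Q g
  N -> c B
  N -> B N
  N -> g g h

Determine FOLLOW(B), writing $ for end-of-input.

FIRST(G) = {e}
FIRST(S) = {epsilon, c, e, g}  (via B g g Q, Q g N)
FIRST(Q) = {epsilon, c, e, g}  (via G Q e S, N G g N)
FIRST(B) = {c, e, g}  (via Q g)
FIRST(N) = {c, e, g}  (via B N)
FOLLOW(S) includes $ since S is the start symbol.
FOLLOW(G): in Q->G Q e S, G is followed by Q e S with FIRST {c, e, g}; in Q->N G g N, G is followed by g N with FIRST {g}. Thus FOLLOW(G) = {c, e, g}.
FOLLOW(S): in Q->G Q e S, the suffix after S is empty, so FOLLOW(S) ⊇ FOLLOW(Q) = {$, e, g}. Thus FOLLOW(S) = {$, e, g}.
FOLLOW(Q): in S->B g g Q, the suffix after Q is empty, so FOLLOW(Q) ⊇ FOLLOW(S) = {$, e, g}; in S->Q g N, Q is followed by g N with FIRST {g}; in Q->G Q e S, Q is followed by e S with FIRST {e}; in B->Q g, Q is followed by g with FIRST {g}. Thus FOLLOW(Q) = {$, e, g}.
FOLLOW(N): in S->Q g N, the suffix after N is empty, so FOLLOW(N) ⊇ FOLLOW(S) = {$, e, g}; in Q->N G g N (occurrence 1), N is followed by G g N with FIRST {e}; in Q->N G g N (occurrence 2), the suffix after N is empty, so FOLLOW(N) ⊇ FOLLOW(Q) = {$, e, g}; in N->B N, the suffix after N is empty (adds nothing new). Thus FOLLOW(N) = {$, e, g}.
FOLLOW(B): in S->B g g Q, B is followed by g g Q with FIRST {g}; in S->e e B, the suffix after B is empty, so FOLLOW(B) ⊇ FOLLOW(S) = {$, e, g}; in B->c B, the suffix after B is empty (adds nothing new); in N->c B, the suffix after B is empty, so FOLLOW(B) ⊇ FOLLOW(N) = {$, e, g}; in N->B N, B is followed by N with FIRST {c, e, g}. Thus FOLLOW(B) = {$, c, e, g}.

{$, c, e, g}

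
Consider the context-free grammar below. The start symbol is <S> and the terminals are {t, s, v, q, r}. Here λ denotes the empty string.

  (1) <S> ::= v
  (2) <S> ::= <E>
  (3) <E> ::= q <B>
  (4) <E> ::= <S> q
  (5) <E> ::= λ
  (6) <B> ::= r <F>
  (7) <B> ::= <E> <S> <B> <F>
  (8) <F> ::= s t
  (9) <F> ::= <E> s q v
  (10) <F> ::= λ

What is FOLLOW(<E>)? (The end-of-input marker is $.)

FIRST(<S>): from <S>::=v we get {v}; from <S>::=<E> we get {λ, q, v}. So FIRST(<S>) = {λ, q, v}.
FIRST(<E>): from <E>::=q <B> we get {q}; from <E>::=<S> q we get {q, v}; from <E>::=λ we get {λ}. So FIRST(<E>) = {λ, q, v}.
FIRST(<B>): from <B>::=r <F> we get {r}; from <B>::=<E> <S> <B> <F> we get {q, r, v}. So FIRST(<B>) = {q, r, v}.
FIRST(<F>): from <F>::=s t we get {s}; from <F>::=<E> s q v we get {q, s, v}; from <F>::=λ we get {λ}. So FIRST(<F>) = {λ, q, s, v}.
FOLLOW(<S>) includes $ since <S> is the start symbol.
FOLLOW(<S>): in <E>::=<S> q, <S> is followed by q with FIRST {q}; in <B>::=<E> <S> <B> <F>, <S> is followed by <B> <F> with FIRST {q, r, v}. Thus FOLLOW(<S>) = {$, q, r, v}.
FOLLOW(<E>): in <S>::=<E>, the suffix after <E> is empty, so FOLLOW(<E>) ⊇ FOLLOW(<S>) = {$, q, r, v}; in <B>::=<E> <S> <B> <F>, <E> is followed by <S> <B> <F> with FIRST {q, r, v}; in <F>::=<E> s q v, <E> is followed by s q v with FIRST {s}. Thus FOLLOW(<E>) = {$, q, r, s, v}.
FOLLOW(<B>): in <E>::=q <B>, the suffix after <B> is empty, so FOLLOW(<B>) ⊇ FOLLOW(<E>) = {$, q, r, s, v}; in <B>::=<E> <S> <B> <F>, <B> is followed by <F> with FIRST {λ, q, s, v}; in <B>::=<E> <S> <B> <F>, the suffix after <B> is nullable (adds nothing new). Thus FOLLOW(<B>) = {$, q, r, s, v}.
FOLLOW(<F>): in <B>::=r <F>, the suffix after <F> is empty, so FOLLOW(<F>) ⊇ FOLLOW(<B>) = {$, q, r, s, v}; in <B>::=<E> <S> <B> <F>, the suffix after <F> is empty, so FOLLOW(<F>) ⊇ FOLLOW(<B>) = {$, q, r, s, v}. Thus FOLLOW(<F>) = {$, q, r, s, v}.

{$, q, r, s, v}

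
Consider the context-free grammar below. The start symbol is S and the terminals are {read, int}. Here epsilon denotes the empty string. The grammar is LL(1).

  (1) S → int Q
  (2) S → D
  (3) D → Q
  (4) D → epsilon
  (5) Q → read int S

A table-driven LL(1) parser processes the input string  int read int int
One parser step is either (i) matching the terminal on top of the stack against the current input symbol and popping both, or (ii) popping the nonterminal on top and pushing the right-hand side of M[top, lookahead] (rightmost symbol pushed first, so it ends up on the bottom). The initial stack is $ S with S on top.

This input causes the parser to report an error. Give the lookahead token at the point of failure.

$

step 1: stack=$ S  input=int read int int $  — expand S → int Q
step 2: stack=$ Q int  input=int read int int $  — match int
step 3: stack=$ Q  input=read int int $  — expand Q → read int S
step 4: stack=$ S int read  input=read int int $  — match read
step 5: stack=$ S int  input=int int $  — match int
step 6: stack=$ S  input=int $  — expand S → int Q
step 7: stack=$ Q int  input=int $  — match int
step 8: stack=$ Q  input=$  — error: M[Q, $] is empty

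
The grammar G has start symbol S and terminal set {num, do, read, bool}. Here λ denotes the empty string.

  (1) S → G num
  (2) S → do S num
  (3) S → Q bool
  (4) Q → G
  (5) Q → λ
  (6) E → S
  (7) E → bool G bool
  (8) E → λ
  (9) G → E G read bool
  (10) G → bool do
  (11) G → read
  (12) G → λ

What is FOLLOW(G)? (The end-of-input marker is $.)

{bool, num, read}

FIRST(S): from S→G num we get {bool, do, num, read}; from S→do S num we get {do}; from S→Q bool we get {bool, do, num, read}. So FIRST(S) = {bool, do, num, read}.
FIRST(E): from E→S we get {bool, do, num, read}; from E→bool G bool we get {bool}; from E→λ we get {λ}. So FIRST(E) = {λ, bool, do, num, read}.
FIRST(G): from G→E G read bool we get {bool, do, num, read}; from G→bool do we get {bool}; from G→read we get {read}; from G→λ we get {λ}. So FIRST(G) = {λ, bool, do, num, read}.
FIRST(Q): from Q→G we get {λ, bool, do, num, read}; from Q→λ we get {λ}. So FIRST(Q) = {λ, bool, do, num, read}.
FOLLOW(S) includes $ since S is the start symbol.
FOLLOW(Q): in S→Q bool, Q is followed by bool with FIRST {bool}. Thus FOLLOW(Q) = {bool}.
FOLLOW(E): in G→E G read bool, E is followed by G read bool with FIRST {bool, do, num, read}. Thus FOLLOW(E) = {bool, do, num, read}.
FOLLOW(S): in S→do S num, S is followed by num with FIRST {num}; in E→S, the suffix after S is empty, so FOLLOW(S) ⊇ FOLLOW(E) = {bool, do, num, read}. Thus FOLLOW(S) = {$, bool, do, num, read}.
FOLLOW(G): in S→G num, G is followed by num with FIRST {num}; in Q→G, the suffix after G is empty, so FOLLOW(G) ⊇ FOLLOW(Q) = {bool}; in E→bool G bool, G is followed by bool with FIRST {bool}; in G→E G read bool, G is followed by read bool with FIRST {read}. Thus FOLLOW(G) = {bool, num, read}.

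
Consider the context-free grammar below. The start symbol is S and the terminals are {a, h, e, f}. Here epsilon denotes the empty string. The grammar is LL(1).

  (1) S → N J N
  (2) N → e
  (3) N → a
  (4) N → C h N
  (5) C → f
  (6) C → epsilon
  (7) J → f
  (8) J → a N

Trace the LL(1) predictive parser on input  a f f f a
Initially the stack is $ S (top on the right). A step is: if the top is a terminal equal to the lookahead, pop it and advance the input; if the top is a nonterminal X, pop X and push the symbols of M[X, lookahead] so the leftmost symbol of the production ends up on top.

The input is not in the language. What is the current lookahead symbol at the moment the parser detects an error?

f

step 1: stack=$ S  input=a f f f a $  — expand S → N J N
step 2: stack=$ N J N  input=a f f f a $  — expand N → a
step 3: stack=$ N J a  input=a f f f a $  — match a
step 4: stack=$ N J  input=f f f a $  — expand J → f
step 5: stack=$ N f  input=f f f a $  — match f
step 6: stack=$ N  input=f f a $  — expand N → C h N
step 7: stack=$ N h C  input=f f a $  — expand C → f
step 8: stack=$ N h f  input=f f a $  — match f
step 9: stack=$ N h  input=f a $  — error: top is terminal h but lookahead is f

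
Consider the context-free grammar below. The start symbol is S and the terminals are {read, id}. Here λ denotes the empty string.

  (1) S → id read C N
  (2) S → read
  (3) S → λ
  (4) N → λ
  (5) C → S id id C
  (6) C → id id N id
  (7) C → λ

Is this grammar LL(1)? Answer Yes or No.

FIRST(S) = {λ, id, read}
FIRST(N) = {λ}
FIRST(C) = {λ, id, read}
FOLLOW(S) = {$, id}
FOLLOW(N) = {$, id}
FOLLOW(C) = {$, id}
Cell M[C, id] receives both C → S id id C and C → id id N id and C → λ — the grammar is not LL(1).

No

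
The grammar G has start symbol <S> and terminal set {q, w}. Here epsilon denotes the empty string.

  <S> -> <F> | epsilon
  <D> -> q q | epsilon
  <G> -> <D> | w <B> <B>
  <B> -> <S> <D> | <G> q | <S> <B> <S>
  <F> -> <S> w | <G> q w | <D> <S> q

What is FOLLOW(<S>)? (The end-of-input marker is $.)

FIRST(<D>): from <D>->q q we get {q}; from <D>->epsilon we get {epsilon}. So FIRST(<D>) = {epsilon, q}.
FIRST(<G>): from <G>-><D> we get {epsilon, q}; from <G>->w <B> <B> we get {w}. So FIRST(<G>) = {epsilon, q, w}.
FIRST(<S>): from <S>-><F> we get {q, w}; from <S>->epsilon we get {epsilon}. So FIRST(<S>) = {epsilon, q, w}.
FIRST(<B>): from <B>-><S> <D> we get {epsilon, q, w}; from <B>-><G> q we get {q, w}; from <B>-><S> <B> <S> we get {epsilon, q, w}. So FIRST(<B>) = {epsilon, q, w}.
FIRST(<F>): from <F>-><S> w we get {q, w}; from <F>-><G> q w we get {q, w}; from <F>-><D> <S> q we get {q, w}. So FIRST(<F>) = {q, w}.
FOLLOW(<S>) includes $ since <S> is the start symbol.
FOLLOW(<G>): in <B>-><G> q, <G> is followed by q with FIRST {q}; in <F>-><G> q w, <G> is followed by q w with FIRST {q}. Thus FOLLOW(<G>) = {q}.
FOLLOW(<B>): in <G>->w <B> <B> (occurrence 1), <B> is followed by <B> with FIRST {epsilon, q, w}; in <G>->w <B> <B> (occurrence 1), the suffix after <B> is nullable, so FOLLOW(<B>) ⊇ FOLLOW(<G>) = {q}; in <G>->w <B> <B> (occurrence 2), the suffix after <B> is empty, so FOLLOW(<B>) ⊇ FOLLOW(<G>) = {q}; in <B>-><S> <B> <S>, <B> is followed by <S> with FIRST {epsilon, q, w}; in <B>-><S> <B> <S>, the suffix after <B> is nullable (adds nothing new). Thus FOLLOW(<B>) = {q, w}.
FOLLOW(<S>): in <B>-><S> <D>, <S> is followed by <D> with FIRST {epsilon, q}; in <B>-><S> <D>, the suffix after <S> is nullable, so FOLLOW(<S>) ⊇ FOLLOW(<B>) = {q, w}; in <B>-><S> <B> <S> (occurrence 1), <S> is followed by <B> <S> with FIRST {epsilon, q, w}; in <B>-><S> <B> <S> (occurrence 1), the suffix after <S> is nullable, so FOLLOW(<S>) ⊇ FOLLOW(<B>) = {q, w}; in <B>-><S> <B> <S> (occurrence 2), the suffix after <S> is empty, so FOLLOW(<S>) ⊇ FOLLOW(<B>) = {q, w}; in <F>-><S> w, <S> is followed by w with FIRST {w}; in <F>-><D> <S> q, <S> is followed by q with FIRST {q}. Thus FOLLOW(<S>) = {$, q, w}.
FOLLOW(<D>): in <G>-><D>, the suffix after <D> is empty, so FOLLOW(<D>) ⊇ FOLLOW(<G>) = {q}; in <B>-><S> <D>, the suffix after <D> is empty, so FOLLOW(<D>) ⊇ FOLLOW(<B>) = {q, w}; in <F>-><D> <S> q, <D> is followed by <S> q with FIRST {q, w}. Thus FOLLOW(<D>) = {q, w}.
FOLLOW(<F>): in <S>-><F>, the suffix after <F> is empty, so FOLLOW(<F>) ⊇ FOLLOW(<S>) = {$, q, w}. Thus FOLLOW(<F>) = {$, q, w}.

{$, q, w}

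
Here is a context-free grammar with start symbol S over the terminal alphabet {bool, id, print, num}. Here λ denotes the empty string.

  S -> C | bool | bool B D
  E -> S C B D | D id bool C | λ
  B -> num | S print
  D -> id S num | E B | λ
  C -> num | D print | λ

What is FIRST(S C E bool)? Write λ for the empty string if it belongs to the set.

{bool, id, num, print}

FIRST(S) = {λ, bool, id, num, print}  (via C)
FIRST(B) = {bool, id, num, print}  (via S print)
FIRST(E) = {λ, bool, id, num, print}  (via S C B D, D id bool C)
FIRST(D) = {λ, bool, id, num, print}  (via E B)
FIRST(C) = {λ, bool, id, num, print}  (via D print)
FIRST(S C E bool): take FIRST of each symbol in turn, carrying on past any symbol whose FIRST contains λ; result {bool, id, num, print}.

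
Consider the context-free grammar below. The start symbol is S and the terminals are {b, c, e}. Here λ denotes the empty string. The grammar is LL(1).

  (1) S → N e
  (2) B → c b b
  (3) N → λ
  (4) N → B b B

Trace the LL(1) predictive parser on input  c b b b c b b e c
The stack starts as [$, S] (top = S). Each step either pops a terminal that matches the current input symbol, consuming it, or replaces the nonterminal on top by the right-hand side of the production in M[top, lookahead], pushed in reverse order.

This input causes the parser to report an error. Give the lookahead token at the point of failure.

c

step 1: stack=$ S  input=c b b b c b b e c $  — expand S → N e
step 2: stack=$ e N  input=c b b b c b b e c $  — expand N → B b B
step 3: stack=$ e B b B  input=c b b b c b b e c $  — expand B → c b b
step 4: stack=$ e B b b b c  input=c b b b c b b e c $  — match c
step 5: stack=$ e B b b b  input=b b b c b b e c $  — match b
step 6: stack=$ e B b b  input=b b c b b e c $  — match b
step 7: stack=$ e B b  input=b c b b e c $  — match b
step 8: stack=$ e B  input=c b b e c $  — expand B → c b b
step 9: stack=$ e b b c  input=c b b e c $  — match c
step 10: stack=$ e b b  input=b b e c $  — match b
step 11: stack=$ e b  input=b e c $  — match b
step 12: stack=$ e  input=e c $  — match e
step 13: stack=$  input=c $  — error: stack empty but input remains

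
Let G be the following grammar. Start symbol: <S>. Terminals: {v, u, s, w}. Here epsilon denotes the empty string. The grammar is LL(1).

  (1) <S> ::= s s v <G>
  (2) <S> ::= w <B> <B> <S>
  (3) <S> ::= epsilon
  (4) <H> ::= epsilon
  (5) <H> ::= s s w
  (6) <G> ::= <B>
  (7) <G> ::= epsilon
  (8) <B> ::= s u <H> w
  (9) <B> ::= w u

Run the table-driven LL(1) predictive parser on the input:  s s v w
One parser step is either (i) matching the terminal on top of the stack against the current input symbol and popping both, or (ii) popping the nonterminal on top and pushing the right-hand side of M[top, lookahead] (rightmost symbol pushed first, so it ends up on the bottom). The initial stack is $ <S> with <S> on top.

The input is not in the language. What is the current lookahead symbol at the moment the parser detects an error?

step 1: stack=$ <S>  input=s s v w $  — expand <S> ::= s s v <G>
step 2: stack=$ <G> v s s  input=s s v w $  — match s
step 3: stack=$ <G> v s  input=s v w $  — match s
step 4: stack=$ <G> v  input=v w $  — match v
step 5: stack=$ <G>  input=w $  — expand <G> ::= <B>
step 6: stack=$ <B>  input=w $  — expand <B> ::= w u
step 7: stack=$ u w  input=w $  — match w
step 8: stack=$ u  input=$  — error: top is terminal u but lookahead is $

$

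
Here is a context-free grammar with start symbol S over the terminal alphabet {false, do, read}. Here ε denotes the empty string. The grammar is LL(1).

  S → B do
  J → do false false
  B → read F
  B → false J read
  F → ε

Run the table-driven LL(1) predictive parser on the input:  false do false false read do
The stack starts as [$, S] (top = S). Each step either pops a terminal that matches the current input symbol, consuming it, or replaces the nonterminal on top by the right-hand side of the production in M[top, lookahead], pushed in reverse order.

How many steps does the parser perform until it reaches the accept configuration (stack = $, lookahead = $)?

9

     Stack                     Input                           Action
  1  $ S                       false do false false read do $  expand S → B do
  2  $ do B                    false do false false read do $  expand B → false J read
  3  $ do read J false         false do false false read do $  match false
  4  $ do read J               do false false read do $        expand J → do false false
  5  $ do read false false do  do false false read do $        match do
  6  $ do read false false     false false read do $           match false
  7  $ do read false           false read do $                 match false
  8  $ do read                 read do $                       match read
  9  $ do                      do $                            match do
Accept reached after 9 steps.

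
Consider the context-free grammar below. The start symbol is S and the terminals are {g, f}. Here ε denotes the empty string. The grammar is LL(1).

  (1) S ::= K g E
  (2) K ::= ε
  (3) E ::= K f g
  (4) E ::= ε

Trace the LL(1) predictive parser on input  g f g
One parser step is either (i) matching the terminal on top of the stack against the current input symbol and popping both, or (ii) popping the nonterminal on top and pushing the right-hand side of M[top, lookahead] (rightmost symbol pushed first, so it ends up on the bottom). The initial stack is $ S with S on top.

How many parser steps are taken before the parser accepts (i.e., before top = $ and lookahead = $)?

     Stack    Input    Action
  1  $ S      g f g $  expand S ::= K g E
  2  $ E g K  g f g $  expand K ::= ε
  3  $ E g    g f g $  match g
  4  $ E      f g $    expand E ::= K f g
  5  $ g f K  f g $    expand K ::= ε
  6  $ g f    f g $    match f
  7  $ g      g $      match g
Accept reached after 7 steps.

7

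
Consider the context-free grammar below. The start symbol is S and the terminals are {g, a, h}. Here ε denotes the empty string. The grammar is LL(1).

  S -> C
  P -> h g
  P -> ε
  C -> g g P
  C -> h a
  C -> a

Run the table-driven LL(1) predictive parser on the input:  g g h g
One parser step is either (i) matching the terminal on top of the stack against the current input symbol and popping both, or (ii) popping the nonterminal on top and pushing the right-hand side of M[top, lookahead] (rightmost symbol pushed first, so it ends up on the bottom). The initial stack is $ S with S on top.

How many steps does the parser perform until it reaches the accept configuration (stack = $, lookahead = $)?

step 1: stack=$ S  input=g g h g $  — expand S -> C
step 2: stack=$ C  input=g g h g $  — expand C -> g g P
step 3: stack=$ P g g  input=g g h g $  — match g
step 4: stack=$ P g  input=g h g $  — match g
step 5: stack=$ P  input=h g $  — expand P -> h g
step 6: stack=$ g h  input=h g $  — match h
step 7: stack=$ g  input=g $  — match g
Accept reached after 7 steps.

7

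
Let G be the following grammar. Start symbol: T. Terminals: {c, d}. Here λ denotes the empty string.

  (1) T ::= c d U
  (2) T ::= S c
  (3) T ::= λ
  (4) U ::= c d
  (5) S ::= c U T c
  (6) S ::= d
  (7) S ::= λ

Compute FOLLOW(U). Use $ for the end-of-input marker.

{$, c, d}

FIRST(U) = {c}
FIRST(S) = {λ, c, d}
FIRST(T) = {λ, c, d}  (via S c)
FOLLOW(T) includes $ since T is the start symbol.
FOLLOW(T): in S::=c U T c, T is followed by c with FIRST {c}. Thus FOLLOW(T) = {$, c}.
FOLLOW(U): in T::=c d U, the suffix after U is empty, so FOLLOW(U) ⊇ FOLLOW(T) = {$, c}; in S::=c U T c, U is followed by T c with FIRST {c, d}. Thus FOLLOW(U) = {$, c, d}.
FOLLOW(S): in T::=S c, S is followed by c with FIRST {c}. Thus FOLLOW(S) = {c}.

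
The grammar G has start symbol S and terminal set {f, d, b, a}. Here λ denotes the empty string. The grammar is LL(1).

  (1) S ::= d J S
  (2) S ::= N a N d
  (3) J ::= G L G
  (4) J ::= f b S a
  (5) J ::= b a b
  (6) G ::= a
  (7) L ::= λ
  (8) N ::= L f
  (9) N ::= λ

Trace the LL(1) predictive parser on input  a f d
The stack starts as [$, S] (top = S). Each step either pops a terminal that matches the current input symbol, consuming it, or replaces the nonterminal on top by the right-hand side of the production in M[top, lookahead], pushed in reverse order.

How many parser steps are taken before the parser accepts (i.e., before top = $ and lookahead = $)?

7

     Stack      Input    Action
  1  $ S        a f d $  expand S ::= N a N d
  2  $ d N a N  a f d $  expand N ::= λ
  3  $ d N a    a f d $  match a
  4  $ d N      f d $    expand N ::= L f
  5  $ d f L    f d $    expand L ::= λ
  6  $ d f      f d $    match f
  7  $ d        d $      match d
Accept reached after 7 steps.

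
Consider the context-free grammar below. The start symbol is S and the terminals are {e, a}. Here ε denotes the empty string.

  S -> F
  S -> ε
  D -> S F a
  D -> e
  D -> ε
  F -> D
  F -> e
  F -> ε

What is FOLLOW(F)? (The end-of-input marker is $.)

{$, a, e}

FIRST(S): from S->F we get {ε, a, e}; from S->ε we get {ε}. So FIRST(S) = {ε, a, e}.
FIRST(D): from D->S F a we get {a, e}; from D->e we get {e}; from D->ε we get {ε}. So FIRST(D) = {ε, a, e}.
FIRST(F): from F->D we get {ε, a, e}; from F->e we get {e}; from F->ε we get {ε}. So FIRST(F) = {ε, a, e}.
FOLLOW(S) includes $ since S is the start symbol.
FOLLOW(S): in D->S F a, S is followed by F a with FIRST {a, e}. Thus FOLLOW(S) = {$, a, e}.
FOLLOW(F): in S->F, the suffix after F is empty, so FOLLOW(F) ⊇ FOLLOW(S) = {$, a, e}; in D->S F a, F is followed by a with FIRST {a}. Thus FOLLOW(F) = {$, a, e}.
FOLLOW(D): in F->D, the suffix after D is empty, so FOLLOW(D) ⊇ FOLLOW(F) = {$, a, e}. Thus FOLLOW(D) = {$, a, e}.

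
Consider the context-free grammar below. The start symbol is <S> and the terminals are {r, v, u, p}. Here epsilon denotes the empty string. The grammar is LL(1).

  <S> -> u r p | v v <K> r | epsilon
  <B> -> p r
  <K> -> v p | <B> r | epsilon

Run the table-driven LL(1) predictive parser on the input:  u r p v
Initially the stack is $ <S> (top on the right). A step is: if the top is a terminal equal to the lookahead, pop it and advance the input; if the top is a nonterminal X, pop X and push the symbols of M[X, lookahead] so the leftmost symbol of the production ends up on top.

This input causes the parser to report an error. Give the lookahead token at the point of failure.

step 1: stack=$ <S>  input=u r p v $  — expand <S> -> u r p
step 2: stack=$ p r u  input=u r p v $  — match u
step 3: stack=$ p r  input=r p v $  — match r
step 4: stack=$ p  input=p v $  — match p
step 5: stack=$  input=v $  — error: stack empty but input remains

v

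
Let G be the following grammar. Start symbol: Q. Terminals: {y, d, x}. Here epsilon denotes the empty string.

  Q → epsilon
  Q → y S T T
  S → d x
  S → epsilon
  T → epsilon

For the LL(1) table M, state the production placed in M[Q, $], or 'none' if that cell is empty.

FIRST(Q) = {epsilon, y}
FIRST(S) = {epsilon, d}
FIRST(T) = {epsilon}
FOLLOW(Q) includes $ since Q is the start symbol.
FOLLOW(Q): Q appears on no right-hand side. Thus FOLLOW(Q) = {$}.
For Q → epsilon: FIRST(epsilon) = {epsilon}, so it goes in M[Q, t] for t ∈ {}; since epsilon ∈ FIRST, also for every t ∈ FOLLOW(Q) = {$}.
For Q → y S T T: FIRST(y S T T) = {y}, so it goes in M[Q, t] for t ∈ {y}.

Q → epsilon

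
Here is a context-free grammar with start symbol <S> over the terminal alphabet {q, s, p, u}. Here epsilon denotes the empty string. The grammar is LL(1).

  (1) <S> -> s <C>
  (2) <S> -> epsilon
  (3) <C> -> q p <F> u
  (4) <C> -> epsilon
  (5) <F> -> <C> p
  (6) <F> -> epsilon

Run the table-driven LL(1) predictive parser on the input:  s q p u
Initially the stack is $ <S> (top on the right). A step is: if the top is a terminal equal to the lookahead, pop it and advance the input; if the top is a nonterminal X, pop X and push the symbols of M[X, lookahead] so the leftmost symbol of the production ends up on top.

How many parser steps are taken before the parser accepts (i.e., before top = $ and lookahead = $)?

     Stack        Input      Action
  1  $ <S>        s q p u $  expand <S> -> s <C>
  2  $ <C> s      s q p u $  match s
  3  $ <C>        q p u $    expand <C> -> q p <F> u
  4  $ u <F> p q  q p u $    match q
  5  $ u <F> p    p u $      match p
  6  $ u <F>      u $        expand <F> -> epsilon
  7  $ u          u $        match u
Accept reached after 7 steps.

7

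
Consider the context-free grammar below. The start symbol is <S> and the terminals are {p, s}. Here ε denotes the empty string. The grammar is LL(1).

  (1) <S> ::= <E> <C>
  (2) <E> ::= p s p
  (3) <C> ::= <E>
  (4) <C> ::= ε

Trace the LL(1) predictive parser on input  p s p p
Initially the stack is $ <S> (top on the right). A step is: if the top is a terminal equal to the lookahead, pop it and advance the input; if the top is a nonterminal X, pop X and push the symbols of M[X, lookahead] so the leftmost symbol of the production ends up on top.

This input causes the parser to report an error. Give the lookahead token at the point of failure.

step 1: stack=$ <S>  input=p s p p $  — expand <S> ::= <E> <C>
step 2: stack=$ <C> <E>  input=p s p p $  — expand <E> ::= p s p
step 3: stack=$ <C> p s p  input=p s p p $  — match p
step 4: stack=$ <C> p s  input=s p p $  — match s
step 5: stack=$ <C> p  input=p p $  — match p
step 6: stack=$ <C>  input=p $  — expand <C> ::= <E>
step 7: stack=$ <E>  input=p $  — expand <E> ::= p s p
step 8: stack=$ p s p  input=p $  — match p
step 9: stack=$ p s  input=$  — error: top is terminal s but lookahead is $

$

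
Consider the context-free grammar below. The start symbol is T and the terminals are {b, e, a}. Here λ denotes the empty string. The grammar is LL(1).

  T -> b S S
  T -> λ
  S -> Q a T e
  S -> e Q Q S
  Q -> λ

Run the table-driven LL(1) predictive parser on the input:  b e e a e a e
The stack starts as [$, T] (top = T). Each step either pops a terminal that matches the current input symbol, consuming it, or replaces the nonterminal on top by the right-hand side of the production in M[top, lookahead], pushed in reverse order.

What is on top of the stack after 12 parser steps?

a

      Stack        Input            Action
   1  $ T          b e e a e a e $  expand T -> b S S
   2  $ S S b      b e e a e a e $  match b
   3  $ S S        e e a e a e $    expand S -> e Q Q S
   4  $ S S Q Q e  e e a e a e $    match e
   5  $ S S Q Q    e a e a e $      expand Q -> λ
   6  $ S S Q      e a e a e $      expand Q -> λ
   7  $ S S        e a e a e $      expand S -> e Q Q S
   8  $ S S Q Q e  e a e a e $      match e
   9  $ S S Q Q    a e a e $        expand Q -> λ
  10  $ S S Q      a e a e $        expand Q -> λ
  11  $ S S        a e a e $        expand S -> Q a T e
  12  $ S e T a Q  a e a e $        expand Q -> λ
Stack after step 12: $ S e T a (top = a).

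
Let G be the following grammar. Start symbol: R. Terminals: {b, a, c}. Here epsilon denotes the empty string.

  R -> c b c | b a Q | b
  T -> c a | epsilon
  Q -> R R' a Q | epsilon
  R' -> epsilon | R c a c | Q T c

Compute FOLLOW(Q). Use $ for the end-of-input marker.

FIRST(R) = {b, c}
FIRST(T) = {epsilon, c}
FIRST(Q) = {epsilon, b, c}  (via R R' a Q)
FIRST(R') = {epsilon, b, c}  (via R c a c, Q T c)
FOLLOW(R) includes $ since R is the start symbol.
FOLLOW(R): in Q->R R' a Q, R is followed by R' a Q with FIRST {a, b, c}; in R'->R c a c, R is followed by c a c with FIRST {c}. Thus FOLLOW(R) = {$, a, b, c}.
FOLLOW(T): in R'->Q T c, T is followed by c with FIRST {c}. Thus FOLLOW(T) = {c}.
FOLLOW(Q): in R->b a Q, the suffix after Q is empty, so FOLLOW(Q) ⊇ FOLLOW(R) = {$, a, b, c}; in Q->R R' a Q, the suffix after Q is empty (adds nothing new); in R'->Q T c, Q is followed by T c with FIRST {c}. Thus FOLLOW(Q) = {$, a, b, c}.
FOLLOW(R'): in Q->R R' a Q, R' is followed by a Q with FIRST {a}. Thus FOLLOW(R') = {a}.

{$, a, b, c}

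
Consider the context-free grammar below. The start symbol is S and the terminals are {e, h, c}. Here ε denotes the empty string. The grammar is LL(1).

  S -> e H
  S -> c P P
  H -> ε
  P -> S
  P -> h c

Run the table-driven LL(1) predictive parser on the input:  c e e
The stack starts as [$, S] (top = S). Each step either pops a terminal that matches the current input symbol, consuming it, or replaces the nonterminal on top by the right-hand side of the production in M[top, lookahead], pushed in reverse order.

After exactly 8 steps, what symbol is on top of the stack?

e

     Stack    Input    Action
  1  $ S      c e e $  expand S -> c P P
  2  $ P P c  c e e $  match c
  3  $ P P    e e $    expand P -> S
  4  $ P S    e e $    expand S -> e H
  5  $ P H e  e e $    match e
  6  $ P H    e $      expand H -> ε
  7  $ P      e $      expand P -> S
  8  $ S      e $      expand S -> e H
Stack after step 8: $ H e (top = e).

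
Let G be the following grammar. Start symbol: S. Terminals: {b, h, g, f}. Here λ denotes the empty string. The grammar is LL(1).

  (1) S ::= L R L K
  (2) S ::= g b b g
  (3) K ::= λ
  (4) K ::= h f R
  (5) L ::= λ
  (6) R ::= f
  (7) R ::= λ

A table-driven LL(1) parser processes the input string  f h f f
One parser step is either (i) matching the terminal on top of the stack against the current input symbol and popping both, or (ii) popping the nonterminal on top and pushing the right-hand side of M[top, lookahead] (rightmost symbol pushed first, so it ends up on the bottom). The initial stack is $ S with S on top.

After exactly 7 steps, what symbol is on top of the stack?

f

step 1: stack=$ S  input=f h f f $  — expand S ::= L R L K
step 2: stack=$ K L R L  input=f h f f $  — expand L ::= λ
step 3: stack=$ K L R  input=f h f f $  — expand R ::= f
step 4: stack=$ K L f  input=f h f f $  — match f
step 5: stack=$ K L  input=h f f $  — expand L ::= λ
step 6: stack=$ K  input=h f f $  — expand K ::= h f R
step 7: stack=$ R f h  input=h f f $  — match h
Stack after step 7: $ R f (top = f).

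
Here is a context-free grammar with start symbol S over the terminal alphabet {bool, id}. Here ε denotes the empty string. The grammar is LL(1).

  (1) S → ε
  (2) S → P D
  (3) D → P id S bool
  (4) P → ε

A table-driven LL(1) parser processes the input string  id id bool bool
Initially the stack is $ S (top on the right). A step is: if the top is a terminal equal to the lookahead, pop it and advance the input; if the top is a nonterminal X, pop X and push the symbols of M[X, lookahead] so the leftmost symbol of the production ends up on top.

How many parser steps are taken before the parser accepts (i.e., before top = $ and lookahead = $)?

13

      Stack               Input              Action
   1  $ S                 id id bool bool $  expand S → P D
   2  $ D P               id id bool bool $  expand P → ε
   3  $ D                 id id bool bool $  expand D → P id S bool
   4  $ bool S id P       id id bool bool $  expand P → ε
   5  $ bool S id         id id bool bool $  match id
   6  $ bool S            id bool bool $     expand S → P D
   7  $ bool D P          id bool bool $     expand P → ε
   8  $ bool D            id bool bool $     expand D → P id S bool
   9  $ bool bool S id P  id bool bool $     expand P → ε
  10  $ bool bool S id    id bool bool $     match id
  11  $ bool bool S       bool bool $        expand S → ε
  12  $ bool bool         bool bool $        match bool
  13  $ bool              bool $             match bool
Accept reached after 13 steps.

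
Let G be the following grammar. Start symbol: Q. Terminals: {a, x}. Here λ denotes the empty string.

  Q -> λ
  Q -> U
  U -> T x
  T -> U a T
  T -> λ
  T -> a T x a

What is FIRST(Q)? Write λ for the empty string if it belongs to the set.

FIRST(Q) = {λ, a, x}  (via U)
FIRST(U) = {a, x}  (via T x)
FIRST(T) = {λ, a, x}  (via U a T)

{λ, a, x}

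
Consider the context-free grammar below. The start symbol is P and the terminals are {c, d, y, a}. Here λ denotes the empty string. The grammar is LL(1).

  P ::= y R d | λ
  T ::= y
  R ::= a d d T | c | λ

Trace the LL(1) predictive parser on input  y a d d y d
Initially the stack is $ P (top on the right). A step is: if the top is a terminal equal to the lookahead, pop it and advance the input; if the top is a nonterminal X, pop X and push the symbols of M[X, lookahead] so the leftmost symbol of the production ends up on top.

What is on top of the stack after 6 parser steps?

     Stack        Input          Action
  1  $ P          y a d d y d $  expand P ::= y R d
  2  $ d R y      y a d d y d $  match y
  3  $ d R        a d d y d $    expand R ::= a d d T
  4  $ d T d d a  a d d y d $    match a
  5  $ d T d d    d d y d $      match d
  6  $ d T d      d y d $        match d
Stack after step 6: $ d T (top = T).

T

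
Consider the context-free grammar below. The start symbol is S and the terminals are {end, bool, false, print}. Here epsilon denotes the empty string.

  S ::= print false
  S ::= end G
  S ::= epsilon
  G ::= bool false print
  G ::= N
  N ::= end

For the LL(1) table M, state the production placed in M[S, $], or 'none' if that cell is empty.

S ::= epsilon

FIRST(S): from S::=print false we get {print}; from S::=end G we get {end}; from S::=epsilon we get {epsilon}. So FIRST(S) = {epsilon, end, print}.
FIRST(N): from N::=end we get {end}. So FIRST(N) = {end}.
FIRST(G): from G::=bool false print we get {bool}; from G::=N we get {end}. So FIRST(G) = {bool, end}.
FOLLOW(S) includes $ since S is the start symbol.
FOLLOW(S): S appears on no right-hand side. Thus FOLLOW(S) = {$}.
For S ::= print false: FIRST(print false) = {print}, so it goes in M[S, t] for t ∈ {print}.
For S ::= end G: FIRST(end G) = {end}, so it goes in M[S, t] for t ∈ {end}.
For S ::= epsilon: FIRST(epsilon) = {epsilon}, so it goes in M[S, t] for t ∈ {}; since epsilon ∈ FIRST, also for every t ∈ FOLLOW(S) = {$}.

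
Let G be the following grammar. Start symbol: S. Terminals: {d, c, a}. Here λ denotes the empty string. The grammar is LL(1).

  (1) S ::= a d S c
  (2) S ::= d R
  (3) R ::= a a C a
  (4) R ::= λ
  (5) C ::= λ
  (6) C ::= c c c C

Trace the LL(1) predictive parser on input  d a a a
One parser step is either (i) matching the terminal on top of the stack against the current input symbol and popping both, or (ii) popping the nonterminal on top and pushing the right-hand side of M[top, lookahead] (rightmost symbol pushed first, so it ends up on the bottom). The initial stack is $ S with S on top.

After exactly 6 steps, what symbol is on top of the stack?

     Stack      Input      Action
  1  $ S        d a a a $  expand S ::= d R
  2  $ R d      d a a a $  match d
  3  $ R        a a a $    expand R ::= a a C a
  4  $ a C a a  a a a $    match a
  5  $ a C a    a a $      match a
  6  $ a C      a $        expand C ::= λ
Stack after step 6: $ a (top = a).

a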